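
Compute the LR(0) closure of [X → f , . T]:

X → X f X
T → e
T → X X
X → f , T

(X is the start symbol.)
To compute CLOSURE, for each item [A → α.Bβ] where B is a non-terminal, add [B → .γ] for all productions B → γ; repeat for the newly added items until nothing changes.

Start with: [X → f , . T]
  [X → f , . T] has the dot before T: add [T → . e], [T → . X X]
  [T → . X X] has the dot before X: add [X → . X f X], [X → . f , T]
No further items can be added.

CLOSURE = { [T → . X X], [T → . e], [X → . X f X], [X → . f , T], [X → f , . T] }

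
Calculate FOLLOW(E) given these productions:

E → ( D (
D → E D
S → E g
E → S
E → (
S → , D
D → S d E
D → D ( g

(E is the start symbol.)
{ $, '(', ',', 'd', 'g' }

E is the start symbol, so $ ∈ FOLLOW(E).
In D → E D: E is followed by D, add FIRST(D) \ {ε} = { '(', ',' }
In S → E g: E is followed by g, add FIRST(g) \ {ε} = { 'g' }
In D → S d E: E is at the end, add FOLLOW(D)

The FOLLOW sets referred to above (computed the same way, to a fixed point):
  FOLLOW(D) = { $, '(', ',', 'd', 'g' }

Taking the union: FOLLOW(E) = { $, '(', ',', 'd', 'g' }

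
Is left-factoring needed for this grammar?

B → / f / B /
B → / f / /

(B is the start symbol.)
Left-factoring is needed when two productions for the same non-terminal
share a common prefix on the right-hand side.

Productions for B:
  B → / f / B /
  B → / f / /

Found common prefix '/ f /' in productions for B

Answer: Yes, B has productions with common prefix '/ f /'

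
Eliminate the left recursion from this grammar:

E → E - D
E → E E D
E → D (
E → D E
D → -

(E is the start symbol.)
E is directly left-recursive. The standard transformation for
  A → A α₁ | ... | A α_m | β₁ | ... | β_n
is
  A  → β₁ A' | ... | β_n A'
  A' → α₁ A' | ... | α_m A' | ε

E → D ( becomes E → D ( E'
E → D E becomes E → D E E'
E → E - D becomes E' → - D E'
E → E E D becomes E' → E D E'
Add E' → ε

Productions for other non-terminals are unchanged:
  D → -

Resulting grammar:
E → D ( E'
E → D E E'
E' → - D E'
E' → E D E'
E' → ε
D → -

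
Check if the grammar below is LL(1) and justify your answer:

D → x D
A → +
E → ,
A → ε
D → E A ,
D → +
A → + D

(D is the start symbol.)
No. Predict set conflict for A: { '+' }

Relevant sets:
  FIRST(E) = { ',' }
  FOLLOW(A) = { ',' }

For D:
  PREDICT(D → x D) = { 'x' }
  PREDICT(D → E A ',') = { ',' }
  PREDICT(D → '+') = { '+' }
For A:
  PREDICT(A → '+') = { '+' }
  PREDICT(A → ε) = { ',' }
  PREDICT(A → '+' D) = { '+' }
E has a single production, so nothing to check there.

Conflict found: Predict set conflict for A: { '+' }
The grammar is NOT LL(1).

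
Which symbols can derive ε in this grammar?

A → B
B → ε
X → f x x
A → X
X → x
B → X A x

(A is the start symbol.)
{ 'A', 'B' }

A non-terminal is nullable if it can derive ε (the empty string): either it has an ε-production, or it has a production whose right-hand side consists entirely of nullable non-terminals.

ε-productions: B → ε
So B is immediately nullable.
A → B: every symbol on the right is nullable, so A is nullable too.
No further non-terminal can be added: every production for the remaining non-terminals contains a terminal or a non-nullable non-terminal.
Nullable = { 'A', 'B' }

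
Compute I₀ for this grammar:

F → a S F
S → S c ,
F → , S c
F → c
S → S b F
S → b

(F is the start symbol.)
First, augment the grammar with F' → F
I₀ = CLOSURE({ [F' → . F] }):
  [F' → . F] has the dot before F: add [F → . a S F], [F → . , S c], [F → . c]
No further items can be added.

I₀ = { [F → . , S c], [F → . a S F], [F → . c], [F' → . F] }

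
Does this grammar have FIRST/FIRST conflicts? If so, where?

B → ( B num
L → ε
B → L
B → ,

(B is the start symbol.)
A FIRST/FIRST conflict occurs when two productions N → α and N → β for the same non-terminal have FIRST(α) ∩ FIRST(β) ≠ ∅ (with ε ∈ FIRST of a nullable right-hand side, so two nullable alternatives also conflict).

FIRST sets of the non-terminals at (or reachable through a nullable prefix from) the front of some alternative:
  FIRST(L) = { ε }

Productions for B:
  B → ( B num: FIRST = { '(' }
  B → L: FIRST = { ε }
  B → ,: FIRST = { ',' }
L has only one production, so no FIRST/FIRST conflict is possible there.

All alternatives of each non-terminal have pairwise disjoint FIRST sets.

Answer: No FIRST/FIRST conflicts.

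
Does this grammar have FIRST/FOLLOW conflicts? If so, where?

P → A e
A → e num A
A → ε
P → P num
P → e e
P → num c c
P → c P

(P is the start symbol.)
A FIRST/FOLLOW conflict occurs when a non-terminal N has a nullable alternative N → β (β ⇒* ε) and another alternative N → α with FIRST(α) ∩ FOLLOW(N) ≠ ∅: on such a lookahead the parser cannot decide between expanding α and letting N vanish via β.

Nullable non-terminals: A.

A: nullable alternative(s) A → ε; FOLLOW(A) = { 'e' }
  A → e num A: FIRST \ {ε} = { 'e' } — overlaps FOLLOW(A) on { 'e' }: CONFLICT
  A → ε: FIRST \ {ε} = { } — this is the only nullable alternative, skip

P has no nullable alternative, so no FIRST/FOLLOW check is needed there.

So the grammar has 1 FIRST/FOLLOW conflict (marked CONFLICT above).

Answer: Yes. A → e num A with FOLLOW(A) on { 'e' }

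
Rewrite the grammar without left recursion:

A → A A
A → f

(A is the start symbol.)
A is directly left-recursive. The standard transformation for
  A → A α₁ | ... | A α_m | β₁ | ... | β_n
is
  A  → β₁ A' | ... | β_n A'
  A' → α₁ A' | ... | α_m A' | ε

A → f becomes A → f A'
A → A A becomes A' → A A'
Add A' → ε

Resulting grammar:
A → f A'
A' → A A'
A' → ε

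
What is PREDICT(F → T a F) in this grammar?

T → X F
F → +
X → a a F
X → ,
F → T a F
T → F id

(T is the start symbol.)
{ '+', ',', 'a' }

PREDICT(F → T a F) = (FIRST(RHS) \ {ε}) ∪ (FOLLOW(F) if ε ∈ FIRST(RHS), i.e. RHS ⇒* ε)
FIRST(T) = { '+', ',', 'a' }
FIRST(T a F) = { '+', ',', 'a' }
ε ∉ FIRST(T a F), so FOLLOW(F) is not added.
PREDICT(F → T a F) = { '+', ',', 'a' }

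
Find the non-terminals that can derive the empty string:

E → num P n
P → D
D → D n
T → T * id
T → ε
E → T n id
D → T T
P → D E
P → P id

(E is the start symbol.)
A non-terminal is nullable if it can derive ε (the empty string): either it has an ε-production, or it has a production whose right-hand side consists entirely of nullable non-terminals.

ε-productions: T → ε
So T is immediately nullable.
D → T T: every symbol on the right is nullable, so D is nullable too.
P → D: every symbol on the right is nullable, so P is nullable too.
No further non-terminal can be added: every production for the remaining non-terminals contains a terminal or a non-nullable non-terminal.
Nullable = { 'D', 'P', 'T' }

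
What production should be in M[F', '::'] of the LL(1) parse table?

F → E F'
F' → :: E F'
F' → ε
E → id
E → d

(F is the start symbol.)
F' → :: E F'

To find M[F', '::'], we find productions for F' where '::' is in the predict set (PREDICT(N → α) = (FIRST(α) \ {ε}) ∪ (FOLLOW(N) if α ⇒* ε)).

Relevant sets:
  FOLLOW(F') = { $ }

F' → :: E F': PREDICT = { '::' }
  '::' is in predict set, so this production goes in M[F', '::']
F' → ε: PREDICT = { $ }

M[F', '::'] = F' → :: E F'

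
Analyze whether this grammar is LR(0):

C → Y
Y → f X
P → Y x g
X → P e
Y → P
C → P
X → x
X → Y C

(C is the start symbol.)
No. Reduce-reduce conflict: [C → P .] and [Y → P .]

A grammar is LR(0) if no state in the canonical LR(0) collection has:
  - both a shift item (dot before a terminal) and a complete item (shift-reduce conflict), or
  - two or more complete items (reduce-reduce conflict; the accept item [C' → C .] counts as a complete item here).

Augment with C' → C and build the canonical LR(0) collection (I0 = CLOSURE({[C' → . C]}), then GOTO on every symbol after a dot until no new states appear). It has 13 states:
  I0: { [C → . P], [C → . Y], [C' → . C], [P → . Y x g], [Y → . P], [Y → . f X] }  — shift
  I1: { [C' → C .] }  — accept
  I2: { [C → P .], [Y → P .] }  — 2 reduces
  I3: { [C → Y .], [P → Y . x g] }  — shift, reduce
  I4: { [P → . Y x g], [X → . P e], [X → . Y C], [X → . x], [Y → . P], [Y → . f X], [Y → f . X] }  — shift
  I5: { [X → P . e], [Y → P .] }  — shift, reduce
  I6: { [Y → f X .] }  — reduce
  I7: { [C → . P], [C → . Y], [P → . Y x g], [P → Y . x g], [X → Y . C], [Y → . P], [Y → . f X] }  — shift
  I8: { [X → x .] }  — reduce
  I9: { [X → Y C .] }  — reduce
  I10: { [P → Y x . g] }  — shift
  I11: { [P → Y x g .] }  — reduce
  I12: { [X → P e .] }  — reduce

Conflict in state I2:
  Reduce-reduce conflict: [C → P .] and [Y → P .]
So the grammar is NOT LR(0).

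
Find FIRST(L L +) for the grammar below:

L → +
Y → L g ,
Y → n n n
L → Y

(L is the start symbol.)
FIRST sets of the non-terminals involved (from the grammar, by fixed-point iteration):
  FIRST(L) = { '+', 'n' }

To compute FIRST(L L +), process the symbols left to right:
Symbol L is a non-terminal. Add FIRST(L) \ {ε} = { '+', 'n' }
L is not nullable (ε ∉ FIRST(L)), so stop here.
FIRST(L L +) = { '+', 'n' }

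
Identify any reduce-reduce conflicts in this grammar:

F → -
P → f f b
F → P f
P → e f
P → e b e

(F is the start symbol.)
No reduce-reduce conflicts

Augment with F' → F and build the canonical LR(0) collection (I0 = CLOSURE({[F' → . F]}), then GOTO on every symbol after a dot until no new states appear). It has 12 states:
  I0: { [F → . -], [F → . P f], [F' → . F], [P → . e b e], [P → . e f], [P → . f f b] }  — shift
  I1: { [F → - .] }  — reduce
  I2: { [F' → F .] }  — accept
  I3: { [F → P . f] }  — shift
  I4: { [P → e . b e], [P → e . f] }  — shift
  I5: { [P → f . f b] }  — shift
  I6: { [P → f f . b] }  — shift
  I7: { [P → f f b .] }  — reduce
  I8: { [P → e b . e] }  — shift
  I9: { [P → e f .] }  — reduce
  I10: { [P → e b e .] }  — reduce
  I11: { [F → P f .] }  — reduce

No state contains more than one complete item.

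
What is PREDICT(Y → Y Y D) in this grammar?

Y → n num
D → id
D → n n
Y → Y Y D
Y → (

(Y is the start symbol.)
PREDICT(Y → Y Y D) = (FIRST(RHS) \ {ε}) ∪ (FOLLOW(Y) if ε ∈ FIRST(RHS), i.e. RHS ⇒* ε)
FIRST(Y) = { '(', 'n' }
FIRST(Y Y D) = { '(', 'n' }
ε ∉ FIRST(Y Y D), so FOLLOW(Y) is not added.
PREDICT(Y → Y Y D) = { '(', 'n' }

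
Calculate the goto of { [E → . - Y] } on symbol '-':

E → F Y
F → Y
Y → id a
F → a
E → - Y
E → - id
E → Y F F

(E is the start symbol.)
{ [E → - . Y], [Y → . id a] }

GOTO(I, '-') = CLOSURE({ [A → αX.β] : [A → α.Xβ] ∈ I, X = '-' })

Items with dot before '-', with the dot advanced:
  [E → . - Y] → [E → - . Y]
Closure of the advanced items:
  [E → - . Y] has the dot before Y: add [Y → . id a]

GOTO = { [E → - . Y], [Y → . id a] }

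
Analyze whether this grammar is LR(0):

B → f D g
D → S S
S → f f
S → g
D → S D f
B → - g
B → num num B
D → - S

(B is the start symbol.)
Augment with B' → B and build the canonical LR(0) collection (I0 = CLOSURE({[B' → . B]}), then GOTO on every symbol after a dot until no new states appear). It has 19 states:
  I0: { [B → . - g], [B → . f D g], [B → . num num B], [B' → . B] }  — shift
  I1: { [B → - . g] }  — shift
  I2: { [B' → B .] }  — accept
  I3: { [B → f . D g], [D → . - S], [D → . S D f], [D → . S S], [S → . f f], [S → . g] }  — shift
  I4: { [B → num . num B] }  — shift
  I5: { [B → . - g], [B → . f D g], [B → . num num B], [B → num num . B] }  — shift
  I6: { [B → num num B .] }  — reduce
  I7: { [D → - . S], [S → . f f], [S → . g] }  — shift
  I8: { [B → f D . g] }  — shift
  I9: { [D → . - S], [D → . S D f], [D → . S S], [D → S . D f], [D → S . S], [S → . f f], [S → . g] }  — shift
  I10: { [S → f . f] }  — shift
  I11: { [S → g .] }  — reduce
  I12: { [S → f f .] }  — reduce
  I13: { [D → S D . f] }  — shift
  I14: { [D → . - S], [D → . S D f], [D → . S S], [D → S . D f], [D → S . S], [D → S S .], [S → . f f], [S → . g] }  — shift, reduce
  I15: { [D → S D f .] }  — reduce
  I16: { [B → f D g .] }  — reduce
  I17: { [D → - S .] }  — reduce
  I18: { [B → - g .] }  — reduce

Conflict in state I14:
  Shift-reduce conflict between [D → S S .] and [D → . - S]
So the grammar is NOT LR(0).

Answer: No. Shift-reduce conflict between [D → S S .] and [D → . - S]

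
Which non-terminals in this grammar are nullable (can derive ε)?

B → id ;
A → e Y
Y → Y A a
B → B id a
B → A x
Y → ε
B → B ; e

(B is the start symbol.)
{ 'Y' }

A non-terminal is nullable if it can derive ε (the empty string): either it has an ε-production, or it has a production whose right-hand side consists entirely of nullable non-terminals.

ε-productions: Y → ε
So Y is immediately nullable.
No further non-terminal can be added: every production for the remaining non-terminals contains a terminal or a non-nullable non-terminal.
Nullable = { 'Y' }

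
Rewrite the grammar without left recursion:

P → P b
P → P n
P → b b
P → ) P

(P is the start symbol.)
P is directly left-recursive. The standard transformation for
  A → A α₁ | ... | A α_m | β₁ | ... | β_n
is
  A  → β₁ A' | ... | β_n A'
  A' → α₁ A' | ... | α_m A' | ε

P → b b becomes P → b b P'
P → ) P becomes P → ) P P'
P → P b becomes P' → b P'
P → P n becomes P' → n P'
Add P' → ε

Resulting grammar:
P → b b P'
P → ) P P'
P' → b P'
P' → n P'
P' → ε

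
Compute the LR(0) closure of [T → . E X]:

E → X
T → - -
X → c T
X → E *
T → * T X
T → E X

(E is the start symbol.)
{ [E → . X], [T → . E X], [X → . E *], [X → . c T] }

To compute CLOSURE, for each item [A → α.Bβ] where B is a non-terminal, add [B → .γ] for all productions B → γ; repeat for the newly added items until nothing changes.

Start with: [T → . E X]
  [T → . E X] has the dot before E: add [E → . X]
  [E → . X] has the dot before X: add [X → . c T], [X → . E *]
No further items can be added.

CLOSURE = { [E → . X], [T → . E X], [X → . E *], [X → . c T] }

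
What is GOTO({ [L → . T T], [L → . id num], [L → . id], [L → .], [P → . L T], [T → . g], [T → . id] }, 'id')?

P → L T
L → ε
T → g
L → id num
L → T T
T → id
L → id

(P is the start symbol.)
{ [L → id . num], [L → id .], [T → id .] }

GOTO(I, 'id') = CLOSURE({ [A → αX.β] : [A → α.Xβ] ∈ I, X = 'id' })

Items with dot before 'id', with the dot advanced:
  [L → . id] → [L → id .]
  [L → . id num] → [L → id . num]
  [T → . id] → [T → id .]
Closure adds nothing (no advanced item has the dot before a non-terminal).

GOTO = { [L → id . num], [L → id .], [T → id .] }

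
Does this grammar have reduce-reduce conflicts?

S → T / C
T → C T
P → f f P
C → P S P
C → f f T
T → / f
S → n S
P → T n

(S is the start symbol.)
No reduce-reduce conflicts

A reduce-reduce conflict occurs when an LR(0) state has two complete items [A → α .] and [B → β .] — both call for a reduction, and with no lookahead the parser cannot choose between them.

Augment with S' → S and build the canonical LR(0) collection (I0 = CLOSURE({[S' → . S]}), then GOTO on every symbol after a dot until no new states appear). It has 20 states:
  I0: { [C → . P S P], [C → . f f T], [P → . T n], [P → . f f P], [S → . T / C], [S → . n S], [S' → . S], [T → . / f], [T → . C T] }  — shift
  I1: { [T → / . f] }  — shift
  I2: { [C → . P S P], [C → . f f T], [P → . T n], [P → . f f P], [T → . / f], [T → . C T], [T → C . T] }  — shift
  I3: { [C → . P S P], [C → . f f T], [C → P . S P], [P → . T n], [P → . f f P], [S → . T / C], [S → . n S], [T → . / f], [T → . C T] }  — shift
  I4: { [S' → S .] }  — accept
  I5: { [P → T . n], [S → T . / C] }  — shift
  I6: { [C → f . f T], [P → f . f P] }  — shift
  I7: { [C → . P S P], [C → . f f T], [P → . T n], [P → . f f P], [S → . T / C], [S → . n S], [S → n . S], [T → . / f], [T → . C T] }  — shift
  I8: { [S → n S .] }  — reduce
  I9: { [C → . P S P], [C → . f f T], [C → f f . T], [P → . T n], [P → . f f P], [P → f f . P], [T → . / f], [T → . C T] }  — shift
  I10: { [C → . P S P], [C → . f f T], [C → P . S P], [P → . T n], [P → . f f P], [P → f f P .], [S → . T / C], [S → . n S], [T → . / f], [T → . C T] }  — shift, reduce
  I11: { [C → f f T .], [P → T . n] }  — shift, reduce
  I12: { [P → T n .] }  — reduce
  I13: { [C → . P S P], [C → . f f T], [C → P S . P], [P → . T n], [P → . f f P], [T → . / f], [T → . C T] }  — shift
  I14: { [C → . P S P], [C → . f f T], [C → P . S P], [C → P S P .], [P → . T n], [P → . f f P], [S → . T / C], [S → . n S], [T → . / f], [T → . C T] }  — shift, reduce
  I15: { [P → T . n] }  — shift
  I16: { [C → . P S P], [C → . f f T], [P → . T n], [P → . f f P], [S → T / . C], [T → . / f], [T → . C T] }  — shift
  I17: { [C → . P S P], [C → . f f T], [P → . T n], [P → . f f P], [S → T / C .], [T → . / f], [T → . C T], [T → C . T] }  — shift, reduce
  I18: { [P → T . n], [T → C T .] }  — shift, reduce
  I19: { [T → / f .] }  — reduce

No state contains more than one complete item.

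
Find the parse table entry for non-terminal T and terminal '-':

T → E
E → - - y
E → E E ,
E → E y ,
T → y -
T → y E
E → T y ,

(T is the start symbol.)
T → E

To find M[T, '-'], we find productions for T where '-' is in the predict set (PREDICT(N → α) = (FIRST(α) \ {ε}) ∪ (FOLLOW(N) if α ⇒* ε)).

Relevant sets:
  FIRST(E) = { '-', 'y' }

T → E: PREDICT = { '-', 'y' }
  '-' is in predict set, so this production goes in M[T, '-']
T → y -: PREDICT = { 'y' }
T → y E: PREDICT = { 'y' }

M[T, '-'] = T → E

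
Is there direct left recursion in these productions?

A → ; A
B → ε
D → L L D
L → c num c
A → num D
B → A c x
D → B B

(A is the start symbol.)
No direct left recursion

A → ; A: starts with ';'
B → ε: starts with ε
D → L L D: starts with L
L → c num c: starts with c
A → num D: starts with num
B → A c x: starts with A
D → B B: starts with B

No direct left recursion found.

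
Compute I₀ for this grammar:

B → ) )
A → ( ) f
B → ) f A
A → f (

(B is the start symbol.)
{ [B → . ) )], [B → . ) f A], [B' → . B] }

First, augment the grammar with B' → B
I₀ = CLOSURE({ [B' → . B] }):
  [B' → . B] has the dot before B: add [B → . ) )], [B → . ) f A]
No further items can be added.

I₀ = { [B → . ) )], [B → . ) f A], [B' → . B] }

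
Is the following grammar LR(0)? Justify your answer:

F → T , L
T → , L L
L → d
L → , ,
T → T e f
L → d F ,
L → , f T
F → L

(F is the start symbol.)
No. Shift-reduce conflict between [L → d .] and [L → . , ,]

Augment with F' → F and build the canonical LR(0) collection (I0 = CLOSURE({[F' → . F]}), then GOTO on every symbol after a dot until no new states appear). It has 20 states:
  I0: { [F → . L], [F → . T , L], [F' → . F], [L → . , ,], [L → . , f T], [L → . d F ,], [L → . d], [T → . , L L], [T → . T e f] }  — shift
  I1: { [L → , . ,], [L → , . f T], [L → . , ,], [L → . , f T], [L → . d F ,], [L → . d], [T → , . L L] }  — shift
  I2: { [F' → F .] }  — accept
  I3: { [F → L .] }  — reduce
  I4: { [F → T . , L], [T → T . e f] }  — shift
  I5: { [F → . L], [F → . T , L], [L → . , ,], [L → . , f T], [L → . d F ,], [L → . d], [L → d . F ,], [L → d .], [T → . , L L], [T → . T e f] }  — shift, reduce
  I6: { [L → d F . ,] }  — shift
  I7: { [L → d F , .] }  — reduce
  I8: { [F → T , . L], [L → . , ,], [L → . , f T], [L → . d F ,], [L → . d] }  — shift
  I9: { [T → T e . f] }  — shift
  I10: { [T → T e f .] }  — reduce
  I11: { [L → , . ,], [L → , . f T] }  — shift
  I12: { [F → T , L .] }  — reduce
  I13: { [L → , , .] }  — reduce
  I14: { [L → , f . T], [T → . , L L], [T → . T e f] }  — shift
  I15: { [L → . , ,], [L → . , f T], [L → . d F ,], [L → . d], [T → , . L L] }  — shift
  I16: { [L → , f T .], [T → T . e f] }  — shift, reduce
  I17: { [L → . , ,], [L → . , f T], [L → . d F ,], [L → . d], [T → , L . L] }  — shift
  I18: { [T → , L L .] }  — reduce
  I19: { [L → , , .], [L → , . ,], [L → , . f T] }  — shift, reduce

Conflict in state I5:
  Shift-reduce conflict between [L → d .] and [L → . , ,]
So the grammar is NOT LR(0).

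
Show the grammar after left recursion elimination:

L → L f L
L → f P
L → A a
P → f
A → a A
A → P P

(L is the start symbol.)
L is directly left-recursive. The standard transformation for
  A → A α₁ | ... | A α_m | β₁ | ... | β_n
is
  A  → β₁ A' | ... | β_n A'
  A' → α₁ A' | ... | α_m A' | ε

L → f P becomes L → f P L'
L → A a becomes L → A a L'
L → L f L becomes L' → f L L'
Add L' → ε

Productions for other non-terminals are unchanged:
  P → f
  A → a A
  A → P P

Resulting grammar:
L → f P L'
L → A a L'
L' → f L L'
L' → ε
P → f
A → a A
A → P P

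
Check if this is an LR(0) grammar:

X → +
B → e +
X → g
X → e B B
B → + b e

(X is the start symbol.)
Yes, the grammar is LR(0)

A grammar is LR(0) if no state in the canonical LR(0) collection has:
  - both a shift item (dot before a terminal) and a complete item (shift-reduce conflict), or
  - two or more complete items (reduce-reduce conflict; the accept item [X' → X .] counts as a complete item here).

Augment with X' → X and build the canonical LR(0) collection (I0 = CLOSURE({[X' → . X]}), then GOTO on every symbol after a dot until no new states appear). It has 12 states:
  I0: { [X → . +], [X → . e B B], [X → . g], [X' → . X] }  — shift
  I1: { [X → + .] }  — reduce
  I2: { [X' → X .] }  — accept
  I3: { [B → . + b e], [B → . e +], [X → e . B B] }  — shift
  I4: { [X → g .] }  — reduce
  I5: { [B → + . b e] }  — shift
  I6: { [B → . + b e], [B → . e +], [X → e B . B] }  — shift
  I7: { [B → e . +] }  — shift
  I8: { [B → e + .] }  — reduce
  I9: { [X → e B B .] }  — reduce
  I10: { [B → + b . e] }  — shift
  I11: { [B → + b e .] }  — reduce

Every state is either a pure shift/goto state or contains exactly one complete item and nothing to shift — no conflicts. The grammar is LR(0).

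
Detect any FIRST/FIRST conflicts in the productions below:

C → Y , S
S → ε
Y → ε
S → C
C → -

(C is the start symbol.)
FIRST sets of the non-terminals at (or reachable through a nullable prefix from) the front of some alternative:
  FIRST(Y) = { ε }
  FIRST(C) = { ',', '-' }

Productions for C:
  C → Y , S: FIRST = { ',' }
  C → -: FIRST = { '-' }
Productions for S:
  S → ε: FIRST = { ε }
  S → C: FIRST = { ',', '-' }
Y has only one production, so no FIRST/FIRST conflict is possible there.

All alternatives of each non-terminal have pairwise disjoint FIRST sets.

Answer: No FIRST/FIRST conflicts.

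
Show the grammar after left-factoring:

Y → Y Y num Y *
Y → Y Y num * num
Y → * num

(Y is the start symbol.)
Y → Y Y num Y'
Y' → Y *
Y' → * num
Y → * num

Left-factoring transforms A → αβ₁ | αβ₂ into A → αA' and A' → β₁ | β₂
(α is the longest common prefix among the alternatives). Repeat until
no nonterminal has two alternatives with a common prefix.

Round 1: Y has alternatives sharing prefix 'Y Y num'. Introduce Y': Y → Y Y num Y'
  Add: Y' → Y *
  Add: Y' → * num

No remaining common prefixes — done.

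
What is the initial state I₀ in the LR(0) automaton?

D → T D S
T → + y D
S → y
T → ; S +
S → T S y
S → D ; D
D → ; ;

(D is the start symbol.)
{ [D → . ; ;], [D → . T D S], [D' → . D], [T → . + y D], [T → . ; S +] }

First, augment the grammar with D' → D
I₀ = CLOSURE({ [D' → . D] }):
  [D' → . D] has the dot before D: add [D → . T D S], [D → . ; ;]
  [D → . T D S] has the dot before T: add [T → . + y D], [T → . ; S +]
No further items can be added.

I₀ = { [D → . ; ;], [D → . T D S], [D' → . D], [T → . + y D], [T → . ; S +] }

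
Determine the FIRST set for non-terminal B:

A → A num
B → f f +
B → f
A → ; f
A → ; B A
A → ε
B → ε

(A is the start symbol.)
From B → f f +:
  - f is a terminal: add 'f' and stop
From B → f:
  - f is a terminal: add 'f' and stop
From B → ε:
  - ε-production, so ε ∈ FIRST(B)

Collecting: FIRST(B) = { 'f', ε }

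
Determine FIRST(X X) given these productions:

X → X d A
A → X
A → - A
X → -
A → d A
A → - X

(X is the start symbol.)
{ '-' }

FIRST sets of the non-terminals involved (from the grammar, by fixed-point iteration):
  FIRST(X) = { '-' }

To compute FIRST(X X), process the symbols left to right:
Symbol X is a non-terminal. Add FIRST(X) \ {ε} = { '-' }
X is not nullable (ε ∉ FIRST(X)), so stop here.
FIRST(X X) = { '-' }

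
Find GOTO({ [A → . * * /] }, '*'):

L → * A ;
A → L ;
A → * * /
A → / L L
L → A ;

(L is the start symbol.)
{ [A → * . * /] }

GOTO(I, '*') = CLOSURE({ [A → αX.β] : [A → α.Xβ] ∈ I, X = '*' })

Items with dot before '*', with the dot advanced:
  [A → . * * /] → [A → * . * /]
Closure adds nothing (no advanced item has the dot before a non-terminal).

GOTO = { [A → * . * /] }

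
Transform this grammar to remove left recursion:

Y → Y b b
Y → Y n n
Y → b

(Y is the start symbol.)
Y → b Y'
Y' → b b Y'
Y' → n n Y'
Y' → ε

Y is directly left-recursive. The standard transformation for
  A → A α₁ | ... | A α_m | β₁ | ... | β_n
is
  A  → β₁ A' | ... | β_n A'
  A' → α₁ A' | ... | α_m A' | ε

Y → b becomes Y → b Y'
Y → Y b b becomes Y' → b b Y'
Y → Y n n becomes Y' → n n Y'
Add Y' → ε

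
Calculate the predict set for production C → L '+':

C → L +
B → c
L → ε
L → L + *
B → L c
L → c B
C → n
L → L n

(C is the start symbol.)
{ '+', 'c', 'n' }

PREDICT(C → L '+') = (FIRST(RHS) \ {ε}) ∪ (FOLLOW(C) if ε ∈ FIRST(RHS), i.e. RHS ⇒* ε)
FIRST(L) = { '+', 'c', 'n', ε }
FIRST(L '+') = { '+', 'c', 'n' }
ε ∉ FIRST(L '+'), so FOLLOW(C) is not added.
PREDICT(C → L '+') = { '+', 'c', 'n' }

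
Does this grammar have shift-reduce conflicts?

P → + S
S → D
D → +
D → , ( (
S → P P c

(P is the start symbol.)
A shift-reduce conflict occurs when an LR(0) state has both:
  - a complete (reduce) item [A → α .] (dot at the end), and
  - a shift item [B → β . c γ] (dot before a terminal).

Augment with P' → P and build the canonical LR(0) collection (I0 = CLOSURE({[P' → . P]}), then GOTO on every symbol after a dot until no new states appear). It has 12 states:
  I0: { [P → . + S], [P' → . P] }  — shift
  I1: { [D → . +], [D → . , ( (], [P → + . S], [P → . + S], [S → . D], [S → . P P c] }  — shift
  I2: { [P' → P .] }  — accept
  I3: { [D → + .], [D → . +], [D → . , ( (], [P → + . S], [P → . + S], [S → . D], [S → . P P c] }  — shift, reduce
  I4: { [D → , . ( (] }  — shift
  I5: { [S → D .] }  — reduce
  I6: { [P → . + S], [S → P . P c] }  — shift
  I7: { [P → + S .] }  — reduce
  I8: { [S → P P . c] }  — shift
  I9: { [S → P P c .] }  — reduce
  I10: { [D → , ( . (] }  — shift
  I11: { [D → , ( ( .] }  — reduce

I3 contains reduce item [D → + .] and shift items [D → . +], [D → . , ( (], [P → . + S] — shift-reduce conflict.

Answer: Yes — I3: [D → + .] vs [D → . +]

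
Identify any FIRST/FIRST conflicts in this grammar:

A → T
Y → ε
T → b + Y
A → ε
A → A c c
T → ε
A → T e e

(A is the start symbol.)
Yes. A → T / A → ε on { ε }; A → T / A → A c c on { 'b' }; A → T / A → T e e on { 'b' }; A → A c c / A → T e e on { 'b', 'e' }

A FIRST/FIRST conflict occurs when two productions N → α and N → β for the same non-terminal have FIRST(α) ∩ FIRST(β) ≠ ∅ (with ε ∈ FIRST of a nullable right-hand side, so two nullable alternatives also conflict).

FIRST sets of the non-terminals at (or reachable through a nullable prefix from) the front of some alternative:
  FIRST(T) = { 'b', ε }
  FIRST(A) = { 'b', 'c', 'e', ε }

Productions for A:
  A → T: FIRST = { 'b', ε }
  A → ε: FIRST = { ε }
  A → A c c: FIRST = { 'b', 'c', 'e' }
  A → T e e: FIRST = { 'b', 'e' }
Productions for T:
  T → b + Y: FIRST = { 'b' }
  T → ε: FIRST = { ε }
Y has only one production, so no FIRST/FIRST conflict is possible there.

Conflict for A: A → T and A → ε
  Overlap: { ε }
Conflict for A: A → T and A → A c c
  Overlap: { 'b' }
Conflict for A: A → T and A → T e e
  Overlap: { 'b' }
Conflict for A: A → A c c and A → T e e
  Overlap: { 'b', 'e' }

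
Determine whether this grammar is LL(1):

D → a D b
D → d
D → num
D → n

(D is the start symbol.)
A grammar is LL(1) if for each non-terminal N with multiple productions, the predict sets of those productions are pairwise disjoint, where PREDICT(N → α) = (FIRST(α) \ {ε}) ∪ (FOLLOW(N) if α ⇒* ε).

For D:
  PREDICT(D → a D b) = { 'a' }
  PREDICT(D → d) = { 'd' }
  PREDICT(D → num) = { 'num' }
  PREDICT(D → n) = { 'n' }

All predict sets are disjoint. The grammar IS LL(1).

Answer: Yes, the grammar is LL(1).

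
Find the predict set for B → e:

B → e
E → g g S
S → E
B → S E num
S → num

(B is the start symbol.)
PREDICT(B → e) = (FIRST(RHS) \ {ε}) ∪ (FOLLOW(B) if ε ∈ FIRST(RHS), i.e. RHS ⇒* ε)
FIRST(e) = { 'e' }
ε ∉ FIRST(e), so FOLLOW(B) is not added.
PREDICT(B → e) = { 'e' }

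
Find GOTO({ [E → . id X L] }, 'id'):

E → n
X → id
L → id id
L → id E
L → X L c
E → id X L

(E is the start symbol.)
GOTO(I, 'id') = CLOSURE({ [A → αX.β] : [A → α.Xβ] ∈ I, X = 'id' })

Items with dot before 'id', with the dot advanced:
  [E → . id X L] → [E → id . X L]
Closure of the advanced items:
  [E → id . X L] has the dot before X: add [X → . id]

GOTO = { [E → id . X L], [X → . id] }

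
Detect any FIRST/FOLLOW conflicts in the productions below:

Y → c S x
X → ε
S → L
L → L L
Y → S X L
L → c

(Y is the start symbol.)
A FIRST/FOLLOW conflict occurs when a non-terminal N has a nullable alternative N → β (β ⇒* ε) and another alternative N → α with FIRST(α) ∩ FOLLOW(N) ≠ ∅: on such a lookahead the parser cannot decide between expanding α and letting N vanish via β.

Nullable non-terminals: X.
X has a nullable alternative but only one production, so nothing to check.

L, S, Y have no nullable alternative, so no FIRST/FOLLOW check is needed there.

No FIRST/FOLLOW conflicts found.

Answer: No FIRST/FOLLOW conflicts.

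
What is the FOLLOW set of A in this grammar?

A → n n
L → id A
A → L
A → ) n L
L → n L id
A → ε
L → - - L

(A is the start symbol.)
A is the start symbol, so $ ∈ FOLLOW(A).
In L → id A: A is at the end, add FOLLOW(L)

The FOLLOW sets referred to above (computed the same way, to a fixed point):
  FOLLOW(L) = { $, 'id' }

Taking the union: FOLLOW(A) = { $, 'id' }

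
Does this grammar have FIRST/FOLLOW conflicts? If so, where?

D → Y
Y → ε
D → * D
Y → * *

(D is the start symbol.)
No FIRST/FOLLOW conflicts.

Nullable non-terminals: D, Y.
FIRST sets used below: FIRST(Y) = { '*', ε }

D: nullable alternative(s) D → Y; FOLLOW(D) = { $ }
  D → Y: FIRST \ {ε} = { '*' } — this is the only nullable alternative, skip
  D → * D: FIRST \ {ε} = { '*' } — disjoint from FOLLOW(D)

Y: nullable alternative(s) Y → ε; FOLLOW(Y) = { $ }
  Y → ε: FIRST \ {ε} = { } — this is the only nullable alternative, skip
  Y → * *: FIRST \ {ε} = { '*' } — disjoint from FOLLOW(Y)

No FIRST/FOLLOW conflicts found.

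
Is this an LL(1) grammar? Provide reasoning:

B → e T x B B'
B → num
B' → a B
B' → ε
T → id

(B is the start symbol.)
No. Predict set conflict for B': { 'a' }

A grammar is LL(1) if for each non-terminal N with multiple productions, the predict sets of those productions are pairwise disjoint, where PREDICT(N → α) = (FIRST(α) \ {ε}) ∪ (FOLLOW(N) if α ⇒* ε).

Relevant sets:
  FOLLOW(B') = { $, 'a' }

For B:
  PREDICT(B → e T x B B') = { 'e' }
  PREDICT(B → num) = { 'num' }
For B':
  PREDICT(B' → a B) = { 'a' }
  PREDICT(B' → ε) = { $, 'a' }
T has a single production, so nothing to check there.

Conflict found: Predict set conflict for B': { 'a' }
The grammar is NOT LL(1).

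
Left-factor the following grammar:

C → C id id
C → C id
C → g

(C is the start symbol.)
Left-factoring transforms A → αβ₁ | αβ₂ into A → αA' and A' → β₁ | β₂
(α is the longest common prefix among the alternatives). Repeat until
no nonterminal has two alternatives with a common prefix.

Round 1: C has alternatives sharing prefix 'C id'. Introduce C': C → C id C'
  Add: C' → id
  Add: C' → ε

No remaining common prefixes — done.

Resulting grammar:
C → C id C'
C' → id
C' → ε
C → g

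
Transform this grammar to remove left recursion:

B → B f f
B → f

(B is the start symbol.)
B is directly left-recursive. The standard transformation for
  A → A α₁ | ... | A α_m | β₁ | ... | β_n
is
  A  → β₁ A' | ... | β_n A'
  A' → α₁ A' | ... | α_m A' | ε

B → f becomes B → f B'
B → B f f becomes B' → f f B'
Add B' → ε

Resulting grammar:
B → f B'
B' → f f B'
B' → ε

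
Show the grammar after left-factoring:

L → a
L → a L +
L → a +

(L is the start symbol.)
L → a L'
L' → ε
L' → L +
L' → +

Left-factoring transforms A → αβ₁ | αβ₂ into A → αA' and A' → β₁ | β₂
(α is the longest common prefix among the alternatives). Repeat until
no nonterminal has two alternatives with a common prefix.

Round 1: L has alternatives sharing prefix 'a'. Introduce L': L → a L'
  Add: L' → ε
  Add: L' → L +
  Add: L' → +

No remaining common prefixes — done.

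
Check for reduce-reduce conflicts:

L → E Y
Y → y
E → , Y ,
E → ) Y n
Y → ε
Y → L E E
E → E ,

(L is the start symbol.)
Yes — I5: [E → E , .] vs [Y → .]

A reduce-reduce conflict occurs when an LR(0) state has two complete items [A → α .] and [B → β .] — both call for a reduction, and with no lookahead the parser cannot choose between them.

Augment with L' → L and build the canonical LR(0) collection (I0 = CLOSURE({[L' → . L]}), then GOTO on every symbol after a dot until no new states appear). It has 16 states:
  I0: { [E → . ) Y n], [E → . , Y ,], [E → . E ,], [L → . E Y], [L' → . L] }  — shift
  I1: { [E → ) . Y n], [E → . ) Y n], [E → . , Y ,], [E → . E ,], [L → . E Y], [Y → . L E E], [Y → . y], [Y → .] }  — shift, reduce
  I2: { [E → , . Y ,], [E → . ) Y n], [E → . , Y ,], [E → . E ,], [L → . E Y], [Y → . L E E], [Y → . y], [Y → .] }  — shift, reduce
  I3: { [E → . ) Y n], [E → . , Y ,], [E → . E ,], [E → E . ,], [L → . E Y], [L → E . Y], [Y → . L E E], [Y → . y], [Y → .] }  — shift, reduce
  I4: { [L' → L .] }  — accept
  I5: { [E → , . Y ,], [E → . ) Y n], [E → . , Y ,], [E → . E ,], [E → E , .], [L → . E Y], [Y → . L E E], [Y → . y], [Y → .] }  — shift, 2 reduces
  I6: { [E → . ) Y n], [E → . , Y ,], [E → . E ,], [Y → L . E E] }  — shift
  I7: { [L → E Y .] }  — reduce
  I8: { [Y → y .] }  — reduce
  I9: { [E → . ) Y n], [E → . , Y ,], [E → . E ,], [E → E . ,], [Y → L E . E] }  — shift
  I10: { [E → E . ,], [Y → L E E .] }  — shift, reduce
  I11: { [E → E , .] }  — reduce
  I12: { [E → , Y . ,] }  — shift
  I13: { [E → , Y , .] }  — reduce
  I14: { [E → ) Y . n] }  — shift
  I15: { [E → ) Y n .] }  — reduce

I5 contains complete items [E → E , .], [Y → .] — reduce-reduce conflict.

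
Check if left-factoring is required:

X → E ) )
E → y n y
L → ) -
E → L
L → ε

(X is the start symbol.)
Left-factoring is needed when two productions for the same non-terminal
share a common prefix on the right-hand side.

Productions for E:
  E → y n y
  E → L
Productions for L:
  L → ) -
  L → ε

No common prefixes found.

Answer: No, left-factoring is not needed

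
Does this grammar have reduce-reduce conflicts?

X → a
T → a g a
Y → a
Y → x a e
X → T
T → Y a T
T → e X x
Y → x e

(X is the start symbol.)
A reduce-reduce conflict occurs when an LR(0) state has two complete items [A → α .] and [B → β .] — both call for a reduction, and with no lookahead the parser cannot choose between them.

Augment with X' → X and build the canonical LR(0) collection (I0 = CLOSURE({[X' → . X]}), then GOTO on every symbol after a dot until no new states appear). It has 17 states:
  I0: { [T → . Y a T], [T → . a g a], [T → . e X x], [X → . T], [X → . a], [X' → . X], [Y → . a], [Y → . x a e], [Y → . x e] }  — shift
  I1: { [X → T .] }  — reduce
  I2: { [X' → X .] }  — accept
  I3: { [T → Y . a T] }  — shift
  I4: { [T → a . g a], [X → a .], [Y → a .] }  — shift, 2 reduces
  I5: { [T → . Y a T], [T → . a g a], [T → . e X x], [T → e . X x], [X → . T], [X → . a], [Y → . a], [Y → . x a e], [Y → . x e] }  — shift
  I6: { [Y → x . a e], [Y → x . e] }  — shift
  I7: { [Y → x a . e] }  — shift
  I8: { [Y → x e .] }  — reduce
  I9: { [Y → x a e .] }  — reduce
  I10: { [T → e X . x] }  — shift
  I11: { [T → e X x .] }  — reduce
  I12: { [T → a g . a] }  — shift
  I13: { [T → a g a .] }  — reduce
  I14: { [T → . Y a T], [T → . a g a], [T → . e X x], [T → Y a . T], [Y → . a], [Y → . x a e], [Y → . x e] }  — shift
  I15: { [T → Y a T .] }  — reduce
  I16: { [T → a . g a], [Y → a .] }  — shift, reduce

I4 contains complete items [X → a .], [Y → a .] — reduce-reduce conflict.

Answer: Yes — I4: [X → a .] vs [Y → a .]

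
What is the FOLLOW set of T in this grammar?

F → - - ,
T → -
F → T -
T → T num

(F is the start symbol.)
{ '-', 'num' }

To compute FOLLOW(T), find every occurrence of T on a right-hand side N → α T β: add FIRST(β) \ {ε}, and if β is empty or nullable also add FOLLOW(N). Iterate to a fixed point.

In F → T -: T is followed by '-', add FIRST('-') \ {ε} = { '-' }
In T → T num: T is followed by num, add FIRST(num) \ {ε} = { 'num' }

Taking the union: FOLLOW(T) = { '-', 'num' }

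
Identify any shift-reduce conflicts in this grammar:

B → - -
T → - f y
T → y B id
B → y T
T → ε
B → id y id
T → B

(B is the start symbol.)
A shift-reduce conflict occurs when an LR(0) state has both:
  - a complete (reduce) item [A → α .] (dot at the end), and
  - a shift item [B → β . c γ] (dot before a terminal).

Augment with B' → B and build the canonical LR(0) collection (I0 = CLOSURE({[B' → . B]}), then GOTO on every symbol after a dot until no new states appear). It has 16 states:
  I0: { [B → . - -], [B → . id y id], [B → . y T], [B' → . B] }  — shift
  I1: { [B → - . -] }  — shift
  I2: { [B' → B .] }  — accept
  I3: { [B → id . y id] }  — shift
  I4: { [B → . - -], [B → . id y id], [B → . y T], [B → y . T], [T → . - f y], [T → . B], [T → . y B id], [T → .] }  — shift, reduce
  I5: { [B → - . -], [T → - . f y] }  — shift
  I6: { [T → B .] }  — reduce
  I7: { [B → y T .] }  — reduce
  I8: { [B → . - -], [B → . id y id], [B → . y T], [B → y . T], [T → . - f y], [T → . B], [T → . y B id], [T → .], [T → y . B id] }  — shift, reduce
  I9: { [T → B .], [T → y B . id] }  — shift, reduce
  I10: { [T → y B id .] }  — reduce
  I11: { [B → - - .] }  — reduce
  I12: { [T → - f . y] }  — shift
  I13: { [T → - f y .] }  — reduce
  I14: { [B → id y . id] }  — shift
  I15: { [B → id y id .] }  — reduce

I4 contains reduce item [T → .] and shift items [B → . - -], [B → . id y id], [B → . y T], [T → . - f y], [T → . y B id] — shift-reduce conflict.
I8 contains reduce item [T → .] and shift items [B → . - -], [B → . id y id], [B → . y T], [T → . - f y], [T → . y B id] — shift-reduce conflict.
I9 contains reduce item [T → B .] and shift item [T → y B . id] — shift-reduce conflict.

Answer: Yes — I4: [T → .] vs [B → . - -]; I8: [T → .] vs [B → . - -]; I9: [T → B .] vs [T → y B . id]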